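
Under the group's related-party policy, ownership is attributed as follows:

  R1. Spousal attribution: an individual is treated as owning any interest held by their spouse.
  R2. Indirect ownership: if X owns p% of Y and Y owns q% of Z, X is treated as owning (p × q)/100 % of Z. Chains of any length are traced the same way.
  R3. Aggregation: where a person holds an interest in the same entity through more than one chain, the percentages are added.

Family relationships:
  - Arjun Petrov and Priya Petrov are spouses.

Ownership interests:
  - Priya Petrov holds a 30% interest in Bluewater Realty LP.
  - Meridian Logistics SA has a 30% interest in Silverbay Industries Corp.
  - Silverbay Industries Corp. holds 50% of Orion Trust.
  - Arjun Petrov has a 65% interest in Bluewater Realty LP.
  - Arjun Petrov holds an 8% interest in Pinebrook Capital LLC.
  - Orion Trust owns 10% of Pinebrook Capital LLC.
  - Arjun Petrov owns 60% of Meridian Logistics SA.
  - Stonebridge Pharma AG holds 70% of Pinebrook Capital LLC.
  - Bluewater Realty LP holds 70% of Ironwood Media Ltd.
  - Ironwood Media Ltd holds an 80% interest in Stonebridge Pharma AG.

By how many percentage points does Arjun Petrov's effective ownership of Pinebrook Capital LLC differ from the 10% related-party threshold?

By spousal attribution (R1), Arjun Petrov is treated as also owning Priya Petrov's interest in Bluewater Realty LP, giving 65% + 30% = 95%.
Chain via Meridian Logistics SA → Silverbay Industries Corp. → Orion Trust (R2): 60% × 30% × 50% × 10% = 0.9% of Pinebrook Capital LLC.
Chain via Bluewater Realty LP → Ironwood Media Ltd → Stonebridge Pharma AG (R2): 95% × 70% × 80% × 70% = 37.24% of Pinebrook Capital LLC.
Direct interest in Pinebrook Capital LLC: 8%.
Aggregating (R3): 0.9% + 37.24% + 8% = 46.14%.
46.14% exceeds the 10% threshold by 36.14 percentage points.

36.14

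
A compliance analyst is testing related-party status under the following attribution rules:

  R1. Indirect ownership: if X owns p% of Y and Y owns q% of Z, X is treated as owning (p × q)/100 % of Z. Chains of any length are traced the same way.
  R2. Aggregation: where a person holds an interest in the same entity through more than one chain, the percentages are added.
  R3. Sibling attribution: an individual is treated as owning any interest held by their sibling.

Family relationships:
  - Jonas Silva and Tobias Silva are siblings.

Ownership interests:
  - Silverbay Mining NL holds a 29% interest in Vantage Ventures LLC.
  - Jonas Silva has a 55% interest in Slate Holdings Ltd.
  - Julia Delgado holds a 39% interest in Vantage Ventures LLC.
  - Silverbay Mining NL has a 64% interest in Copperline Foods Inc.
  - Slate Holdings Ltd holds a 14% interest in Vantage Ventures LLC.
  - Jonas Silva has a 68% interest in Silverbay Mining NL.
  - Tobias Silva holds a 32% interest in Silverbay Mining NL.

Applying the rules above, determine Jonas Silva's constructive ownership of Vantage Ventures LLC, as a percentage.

36.7%

By sibling attribution (R3), Jonas Silva is treated as also owning Tobias Silva's interest in Silverbay Mining NL, giving 68% + 32% = 100%.
Chain via Silverbay Mining NL (R1): 100% × 29% = 29% of Vantage Ventures LLC.
Chain via Slate Holdings Ltd (R1): 55% × 14% = 7.7% of Vantage Ventures LLC.
Aggregating (R2): 29% + 7.7% = 36.7%.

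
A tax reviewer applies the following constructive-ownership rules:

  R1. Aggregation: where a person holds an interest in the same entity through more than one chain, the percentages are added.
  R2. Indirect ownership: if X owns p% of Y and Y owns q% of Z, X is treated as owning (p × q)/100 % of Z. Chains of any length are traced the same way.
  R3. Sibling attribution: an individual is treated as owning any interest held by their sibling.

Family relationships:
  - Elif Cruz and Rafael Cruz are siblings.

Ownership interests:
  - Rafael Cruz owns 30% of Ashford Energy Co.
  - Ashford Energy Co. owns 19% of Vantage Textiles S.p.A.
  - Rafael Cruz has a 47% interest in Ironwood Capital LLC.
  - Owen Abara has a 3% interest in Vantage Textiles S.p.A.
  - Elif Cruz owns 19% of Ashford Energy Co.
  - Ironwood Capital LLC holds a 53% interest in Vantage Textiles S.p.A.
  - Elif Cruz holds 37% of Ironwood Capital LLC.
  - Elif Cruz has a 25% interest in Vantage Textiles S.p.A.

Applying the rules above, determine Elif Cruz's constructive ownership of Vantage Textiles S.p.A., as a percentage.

78.83%

By sibling attribution (R3), Elif Cruz is treated as also owning Rafael Cruz's interest in Ashford Energy Co, giving 19% + 30% = 49%.
By sibling attribution (R3), Elif Cruz is treated as also owning Rafael Cruz's interest in Ironwood Capital LLC, giving 37% + 47% = 84%.
Chain via Ashford Energy Co. (R2): 49% × 19% = 9.31% of Vantage Textiles S.p.A.
Chain via Ironwood Capital LLC (R2): 84% × 53% = 44.52% of Vantage Textiles S.p.A.
Direct interest in Vantage Textiles S.p.A: 25%.
Aggregating (R1): 9.31% + 44.52% + 25% = 78.83%.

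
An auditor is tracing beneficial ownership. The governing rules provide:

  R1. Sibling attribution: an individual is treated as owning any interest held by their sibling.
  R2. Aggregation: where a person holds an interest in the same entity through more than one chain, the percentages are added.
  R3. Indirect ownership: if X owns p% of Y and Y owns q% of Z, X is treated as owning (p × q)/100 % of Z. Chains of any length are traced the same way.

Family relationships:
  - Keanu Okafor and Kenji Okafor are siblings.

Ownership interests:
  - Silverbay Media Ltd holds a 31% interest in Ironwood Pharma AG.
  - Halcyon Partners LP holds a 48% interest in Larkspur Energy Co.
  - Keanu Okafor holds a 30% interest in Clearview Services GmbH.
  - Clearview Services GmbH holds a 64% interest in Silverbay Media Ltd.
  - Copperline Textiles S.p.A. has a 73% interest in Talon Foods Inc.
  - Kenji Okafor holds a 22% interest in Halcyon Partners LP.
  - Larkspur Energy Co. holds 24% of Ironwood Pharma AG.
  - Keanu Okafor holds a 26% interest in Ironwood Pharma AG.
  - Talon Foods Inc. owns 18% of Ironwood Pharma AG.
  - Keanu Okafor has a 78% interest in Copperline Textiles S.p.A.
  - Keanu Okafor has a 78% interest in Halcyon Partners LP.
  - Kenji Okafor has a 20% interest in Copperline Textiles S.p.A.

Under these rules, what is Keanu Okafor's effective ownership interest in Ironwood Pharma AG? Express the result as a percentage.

By sibling attribution (R1), Keanu Okafor is treated as also owning Kenji Okafor's interest in Copperline Textiles S.p.A, giving 78% + 20% = 98%.
By sibling attribution (R1), Keanu Okafor is treated as also owning Kenji Okafor's interest in Halcyon Partners LP, giving 78% + 22% = 100%.
Chain via Copperline Textiles S.p.A. → Talon Foods Inc. (R3): 98% × 73% × 18% = 12.8772% of Ironwood Pharma AG.
Chain via Halcyon Partners LP → Larkspur Energy Co. (R3): 100% × 48% × 24% = 11.52% of Ironwood Pharma AG.
Chain via Clearview Services GmbH → Silverbay Media Ltd (R3): 30% × 64% × 31% = 5.952% of Ironwood Pharma AG.
Direct interest in Ironwood Pharma AG: 26%.
Aggregating (R2): 12.8772% + 11.52% + 5.952% + 26% = 56.3492%.

56.3492%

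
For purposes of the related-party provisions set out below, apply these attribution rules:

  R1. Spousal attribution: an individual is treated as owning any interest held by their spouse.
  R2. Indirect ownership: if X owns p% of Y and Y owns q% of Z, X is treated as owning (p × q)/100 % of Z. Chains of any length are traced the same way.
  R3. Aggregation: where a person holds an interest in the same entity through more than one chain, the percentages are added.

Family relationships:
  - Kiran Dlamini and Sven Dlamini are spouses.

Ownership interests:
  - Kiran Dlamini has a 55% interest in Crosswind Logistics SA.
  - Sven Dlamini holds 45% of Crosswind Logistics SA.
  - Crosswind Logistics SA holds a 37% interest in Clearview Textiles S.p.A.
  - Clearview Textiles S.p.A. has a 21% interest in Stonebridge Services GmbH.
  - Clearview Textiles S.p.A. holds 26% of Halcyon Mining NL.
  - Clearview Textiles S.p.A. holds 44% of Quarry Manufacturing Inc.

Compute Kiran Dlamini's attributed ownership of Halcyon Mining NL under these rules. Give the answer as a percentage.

By spousal attribution (R1), Kiran Dlamini is treated as also owning Sven Dlamini's interest in Crosswind Logistics SA, giving 55% + 45% = 100%.
Chain via Crosswind Logistics SA → Clearview Textiles S.p.A. (R2): 100% × 37% × 26% = 9.62% of Halcyon Mining NL.

9.62%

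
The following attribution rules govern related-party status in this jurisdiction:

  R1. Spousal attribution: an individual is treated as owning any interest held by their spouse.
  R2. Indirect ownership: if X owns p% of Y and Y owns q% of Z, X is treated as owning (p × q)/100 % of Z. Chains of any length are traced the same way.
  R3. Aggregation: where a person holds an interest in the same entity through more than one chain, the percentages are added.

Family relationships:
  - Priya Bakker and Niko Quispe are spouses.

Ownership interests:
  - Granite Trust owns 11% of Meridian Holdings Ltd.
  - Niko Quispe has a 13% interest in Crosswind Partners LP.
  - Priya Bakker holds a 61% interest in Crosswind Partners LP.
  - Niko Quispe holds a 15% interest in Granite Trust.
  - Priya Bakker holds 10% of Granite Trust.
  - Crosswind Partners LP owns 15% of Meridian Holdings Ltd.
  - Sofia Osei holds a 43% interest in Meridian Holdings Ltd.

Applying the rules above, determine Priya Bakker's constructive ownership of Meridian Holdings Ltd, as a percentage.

13.85%

By spousal attribution (R1), Priya Bakker is treated as also owning Niko Quispe's interest in Granite Trust, giving 10% + 15% = 25%.
By spousal attribution (R1), Priya Bakker is treated as also owning Niko Quispe's interest in Crosswind Partners LP, giving 61% + 13% = 74%.
Chain via Granite Trust (R2): 25% × 11% = 2.75% of Meridian Holdings Ltd.
Chain via Crosswind Partners LP (R2): 74% × 15% = 11.1% of Meridian Holdings Ltd.
Aggregating (R3): 2.75% + 11.1% = 13.85%.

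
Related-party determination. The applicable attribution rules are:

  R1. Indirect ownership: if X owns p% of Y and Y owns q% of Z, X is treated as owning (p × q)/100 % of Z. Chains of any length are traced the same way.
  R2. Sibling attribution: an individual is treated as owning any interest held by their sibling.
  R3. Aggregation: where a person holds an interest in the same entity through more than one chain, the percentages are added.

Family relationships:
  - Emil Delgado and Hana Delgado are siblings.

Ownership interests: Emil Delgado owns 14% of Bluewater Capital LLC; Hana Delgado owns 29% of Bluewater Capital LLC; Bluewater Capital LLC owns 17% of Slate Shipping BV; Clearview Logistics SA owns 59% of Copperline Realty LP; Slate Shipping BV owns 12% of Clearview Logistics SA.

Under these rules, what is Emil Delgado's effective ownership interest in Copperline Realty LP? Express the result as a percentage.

0.517548%

By sibling attribution (R2), Emil Delgado is treated as also owning Hana Delgado's interest in Bluewater Capital LLC, giving 14% + 29% = 43%.
Chain via Bluewater Capital LLC → Slate Shipping BV → Clearview Logistics SA (R1): 43% × 17% × 12% × 59% = 0.517548% of Copperline Realty LP.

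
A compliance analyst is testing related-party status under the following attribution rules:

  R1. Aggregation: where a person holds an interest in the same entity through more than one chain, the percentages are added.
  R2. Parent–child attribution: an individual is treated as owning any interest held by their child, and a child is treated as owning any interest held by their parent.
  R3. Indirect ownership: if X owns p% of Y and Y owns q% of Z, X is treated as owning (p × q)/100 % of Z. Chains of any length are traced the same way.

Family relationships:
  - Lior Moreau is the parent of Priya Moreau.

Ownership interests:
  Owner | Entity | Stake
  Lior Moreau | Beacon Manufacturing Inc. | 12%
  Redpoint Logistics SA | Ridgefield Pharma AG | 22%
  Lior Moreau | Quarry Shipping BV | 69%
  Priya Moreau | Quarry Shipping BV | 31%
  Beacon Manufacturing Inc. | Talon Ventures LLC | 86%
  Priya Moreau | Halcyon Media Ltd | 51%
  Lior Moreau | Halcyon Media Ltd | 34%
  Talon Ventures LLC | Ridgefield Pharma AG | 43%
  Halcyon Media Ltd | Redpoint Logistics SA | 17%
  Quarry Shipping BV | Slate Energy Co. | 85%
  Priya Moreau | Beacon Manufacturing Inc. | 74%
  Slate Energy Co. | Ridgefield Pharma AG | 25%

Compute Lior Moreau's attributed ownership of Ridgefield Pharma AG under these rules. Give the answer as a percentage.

By parent–child attribution (R2), Lior Moreau is treated as also owning Priya Moreau's interest in Halcyon Media Ltd, giving 34% + 51% = 85%.
By parent–child attribution (R2), Lior Moreau is treated as also owning Priya Moreau's interest in Quarry Shipping BV, giving 69% + 31% = 100%.
By parent–child attribution (R2), Lior Moreau is treated as also owning Priya Moreau's interest in Beacon Manufacturing Inc, giving 12% + 74% = 86%.
Chain via Halcyon Media Ltd → Redpoint Logistics SA (R3): 85% × 17% × 22% = 3.179% of Ridgefield Pharma AG.
Chain via Quarry Shipping BV → Slate Energy Co. (R3): 100% × 85% × 25% = 21.25% of Ridgefield Pharma AG.
Chain via Beacon Manufacturing Inc. → Talon Ventures LLC (R3): 86% × 86% × 43% = 31.8028% of Ridgefield Pharma AG.
Aggregating (R1): 3.179% + 21.25% + 31.8028% = 56.2318%.

56.2318%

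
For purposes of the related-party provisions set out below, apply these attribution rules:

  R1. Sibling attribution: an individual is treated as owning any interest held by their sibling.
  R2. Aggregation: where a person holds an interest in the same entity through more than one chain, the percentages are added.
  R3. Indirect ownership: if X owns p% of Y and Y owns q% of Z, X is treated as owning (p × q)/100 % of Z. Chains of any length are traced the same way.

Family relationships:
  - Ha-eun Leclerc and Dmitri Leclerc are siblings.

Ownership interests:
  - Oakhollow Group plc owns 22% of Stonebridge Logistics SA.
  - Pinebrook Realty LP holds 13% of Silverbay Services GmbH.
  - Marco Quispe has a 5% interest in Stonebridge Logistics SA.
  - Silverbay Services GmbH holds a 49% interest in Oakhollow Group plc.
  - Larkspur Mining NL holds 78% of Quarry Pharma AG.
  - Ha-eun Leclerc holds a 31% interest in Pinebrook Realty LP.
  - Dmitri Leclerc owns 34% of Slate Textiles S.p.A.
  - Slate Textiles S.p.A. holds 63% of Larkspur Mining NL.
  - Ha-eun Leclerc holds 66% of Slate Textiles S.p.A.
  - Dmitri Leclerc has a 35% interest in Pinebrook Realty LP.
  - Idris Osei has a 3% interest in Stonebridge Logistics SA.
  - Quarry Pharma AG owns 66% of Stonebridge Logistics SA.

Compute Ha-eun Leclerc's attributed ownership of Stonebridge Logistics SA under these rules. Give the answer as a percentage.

33.357324%

By sibling attribution (R1), Ha-eun Leclerc is treated as also owning Dmitri Leclerc's interest in Slate Textiles S.p.A, giving 66% + 34% = 100%.
By sibling attribution (R1), Ha-eun Leclerc is treated as also owning Dmitri Leclerc's interest in Pinebrook Realty LP, giving 31% + 35% = 66%.
Chain via Slate Textiles S.p.A. → Larkspur Mining NL → Quarry Pharma AG (R3): 100% × 63% × 78% × 66% = 32.4324% of Stonebridge Logistics SA.
Chain via Pinebrook Realty LP → Silverbay Services GmbH → Oakhollow Group plc (R3): 66% × 13% × 49% × 22% = 0.924924% of Stonebridge Logistics SA.
Aggregating (R2): 32.4324% + 0.924924% = 33.357324%.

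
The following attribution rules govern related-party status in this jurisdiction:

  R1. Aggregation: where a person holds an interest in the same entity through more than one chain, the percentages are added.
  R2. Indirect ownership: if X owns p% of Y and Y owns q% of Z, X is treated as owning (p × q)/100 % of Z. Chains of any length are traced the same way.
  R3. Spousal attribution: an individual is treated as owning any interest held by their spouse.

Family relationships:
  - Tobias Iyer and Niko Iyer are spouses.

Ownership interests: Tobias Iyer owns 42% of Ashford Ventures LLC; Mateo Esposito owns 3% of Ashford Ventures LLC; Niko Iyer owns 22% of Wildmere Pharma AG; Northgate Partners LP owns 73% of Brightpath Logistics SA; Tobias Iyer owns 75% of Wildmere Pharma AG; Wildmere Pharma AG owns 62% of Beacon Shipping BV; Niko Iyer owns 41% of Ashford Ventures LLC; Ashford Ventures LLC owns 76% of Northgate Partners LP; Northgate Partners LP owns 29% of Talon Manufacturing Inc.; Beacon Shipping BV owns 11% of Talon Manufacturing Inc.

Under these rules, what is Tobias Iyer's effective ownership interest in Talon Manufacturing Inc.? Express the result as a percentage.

24.9086%

By spousal attribution (R3), Tobias Iyer is treated as also owning Niko Iyer's interest in Wildmere Pharma AG, giving 75% + 22% = 97%.
By spousal attribution (R3), Tobias Iyer is treated as also owning Niko Iyer's interest in Ashford Ventures LLC, giving 42% + 41% = 83%.
Chain via Wildmere Pharma AG → Beacon Shipping BV (R2): 97% × 62% × 11% = 6.6154% of Talon Manufacturing Inc.
Chain via Ashford Ventures LLC → Northgate Partners LP (R2): 83% × 76% × 29% = 18.2932% of Talon Manufacturing Inc.
Aggregating (R1): 6.6154% + 18.2932% = 24.9086%.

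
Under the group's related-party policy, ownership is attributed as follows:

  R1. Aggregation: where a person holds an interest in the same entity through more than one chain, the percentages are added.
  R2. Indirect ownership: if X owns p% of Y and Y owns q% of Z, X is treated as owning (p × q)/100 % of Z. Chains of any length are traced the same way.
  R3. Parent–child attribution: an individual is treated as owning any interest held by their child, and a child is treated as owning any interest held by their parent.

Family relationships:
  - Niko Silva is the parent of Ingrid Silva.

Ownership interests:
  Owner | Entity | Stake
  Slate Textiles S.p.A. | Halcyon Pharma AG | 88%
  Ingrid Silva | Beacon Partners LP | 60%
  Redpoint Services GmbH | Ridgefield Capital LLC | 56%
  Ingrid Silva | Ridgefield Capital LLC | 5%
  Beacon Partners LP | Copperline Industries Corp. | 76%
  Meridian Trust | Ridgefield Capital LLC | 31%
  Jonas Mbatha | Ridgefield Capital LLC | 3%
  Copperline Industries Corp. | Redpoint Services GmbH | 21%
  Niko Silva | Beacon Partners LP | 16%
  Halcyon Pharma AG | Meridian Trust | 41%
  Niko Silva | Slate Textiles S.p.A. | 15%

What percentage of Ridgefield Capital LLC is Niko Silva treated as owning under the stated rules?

13.470296%

By parent–child attribution (R3), Niko Silva is treated as also owning Ingrid Silva's interest in Beacon Partners LP, giving 16% + 60% = 76%.
By parent–child attribution (R3), Niko Silva is treated as owning Ingrid Silva's 5% interest in Ridgefield Capital LLC.
Chain via Beacon Partners LP → Copperline Industries Corp. → Redpoint Services GmbH (R2): 76% × 76% × 21% × 56% = 6.792576% of Ridgefield Capital LLC.
Chain via Slate Textiles S.p.A. → Halcyon Pharma AG → Meridian Trust (R2): 15% × 88% × 41% × 31% = 1.67772% of Ridgefield Capital LLC.
Direct interest in Ridgefield Capital LLC: 5%.
Aggregating (R1): 6.792576% + 1.67772% + 5% = 13.470296%.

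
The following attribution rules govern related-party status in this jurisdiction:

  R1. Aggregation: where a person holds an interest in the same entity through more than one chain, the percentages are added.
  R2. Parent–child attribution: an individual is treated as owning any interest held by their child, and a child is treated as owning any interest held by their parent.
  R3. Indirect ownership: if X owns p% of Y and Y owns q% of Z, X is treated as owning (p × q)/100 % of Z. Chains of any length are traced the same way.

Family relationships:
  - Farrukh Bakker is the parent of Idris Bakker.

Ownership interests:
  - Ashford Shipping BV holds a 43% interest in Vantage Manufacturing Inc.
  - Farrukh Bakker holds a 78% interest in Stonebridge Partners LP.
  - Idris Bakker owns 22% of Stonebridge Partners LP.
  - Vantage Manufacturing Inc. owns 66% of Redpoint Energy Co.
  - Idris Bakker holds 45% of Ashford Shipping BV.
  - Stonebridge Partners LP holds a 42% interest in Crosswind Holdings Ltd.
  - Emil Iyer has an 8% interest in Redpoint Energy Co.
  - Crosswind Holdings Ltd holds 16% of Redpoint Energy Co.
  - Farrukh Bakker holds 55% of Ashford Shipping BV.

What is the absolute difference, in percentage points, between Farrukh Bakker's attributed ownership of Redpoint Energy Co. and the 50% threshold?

By parent–child attribution (R2), Farrukh Bakker is treated as also owning Idris Bakker's interest in Ashford Shipping BV, giving 55% + 45% = 100%.
By parent–child attribution (R2), Farrukh Bakker is treated as also owning Idris Bakker's interest in Stonebridge Partners LP, giving 78% + 22% = 100%.
Chain via Ashford Shipping BV → Vantage Manufacturing Inc. (R3): 100% × 43% × 66% = 28.38% of Redpoint Energy Co.
Chain via Stonebridge Partners LP → Crosswind Holdings Ltd (R3): 100% × 42% × 16% = 6.72% of Redpoint Energy Co.
Aggregating (R1): 28.38% + 6.72% = 35.1%.
35.1% falls short of the 50% threshold by 14.9 percentage points.

14.9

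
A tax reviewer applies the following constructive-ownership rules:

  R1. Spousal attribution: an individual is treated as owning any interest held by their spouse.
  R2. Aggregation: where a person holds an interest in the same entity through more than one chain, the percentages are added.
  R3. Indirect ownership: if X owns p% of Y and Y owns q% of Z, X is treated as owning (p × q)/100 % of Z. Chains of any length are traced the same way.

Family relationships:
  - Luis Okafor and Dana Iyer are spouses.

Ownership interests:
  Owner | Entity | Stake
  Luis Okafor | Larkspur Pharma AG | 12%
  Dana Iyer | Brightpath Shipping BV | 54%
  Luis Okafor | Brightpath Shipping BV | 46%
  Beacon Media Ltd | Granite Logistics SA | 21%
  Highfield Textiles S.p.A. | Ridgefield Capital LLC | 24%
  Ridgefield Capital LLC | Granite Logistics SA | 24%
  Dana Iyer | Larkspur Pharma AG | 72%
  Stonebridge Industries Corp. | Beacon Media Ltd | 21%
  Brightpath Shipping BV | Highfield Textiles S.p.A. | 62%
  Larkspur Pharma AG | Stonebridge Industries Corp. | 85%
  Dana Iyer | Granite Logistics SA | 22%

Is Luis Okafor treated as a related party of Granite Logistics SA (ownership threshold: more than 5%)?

Yes

By spousal attribution (R1), Luis Okafor is treated as also owning Dana Iyer's interest in Brightpath Shipping BV, giving 46% + 54% = 100%.
By spousal attribution (R1), Luis Okafor is treated as also owning Dana Iyer's interest in Larkspur Pharma AG, giving 12% + 72% = 84%.
By spousal attribution (R1), Luis Okafor is treated as owning Dana Iyer's 22% interest in Granite Logistics SA.
Chain via Brightpath Shipping BV → Highfield Textiles S.p.A. → Ridgefield Capital LLC (R3): 100% × 62% × 24% × 24% = 3.5712% of Granite Logistics SA.
Chain via Larkspur Pharma AG → Stonebridge Industries Corp. → Beacon Media Ltd (R3): 84% × 85% × 21% × 21% = 3.14874% of Granite Logistics SA.
Direct interest in Granite Logistics SA: 22%.
Aggregating (R2): 3.5712% + 3.14874% + 22% = 28.71994%.
28.71994% exceeds the 5% threshold, so Luis is a related party to Granite Logistics SA.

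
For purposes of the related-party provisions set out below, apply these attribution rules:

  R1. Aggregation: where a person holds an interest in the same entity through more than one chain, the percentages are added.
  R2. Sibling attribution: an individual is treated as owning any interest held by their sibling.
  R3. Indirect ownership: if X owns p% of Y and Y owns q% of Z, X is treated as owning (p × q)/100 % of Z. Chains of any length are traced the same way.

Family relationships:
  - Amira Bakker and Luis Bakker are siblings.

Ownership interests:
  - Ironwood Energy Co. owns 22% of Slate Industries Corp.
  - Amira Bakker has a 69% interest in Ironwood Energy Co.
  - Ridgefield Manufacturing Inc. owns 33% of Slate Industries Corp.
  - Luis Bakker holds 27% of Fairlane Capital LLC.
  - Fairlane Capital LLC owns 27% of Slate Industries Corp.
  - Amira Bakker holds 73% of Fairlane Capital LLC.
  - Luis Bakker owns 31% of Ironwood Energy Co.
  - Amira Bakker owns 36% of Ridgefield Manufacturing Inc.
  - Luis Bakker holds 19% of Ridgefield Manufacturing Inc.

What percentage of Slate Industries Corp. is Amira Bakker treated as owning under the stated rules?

67.15%

By sibling attribution (R2), Amira Bakker is treated as also owning Luis Bakker's interest in Fairlane Capital LLC, giving 73% + 27% = 100%.
By sibling attribution (R2), Amira Bakker is treated as also owning Luis Bakker's interest in Ironwood Energy Co, giving 69% + 31% = 100%.
By sibling attribution (R2), Amira Bakker is treated as also owning Luis Bakker's interest in Ridgefield Manufacturing Inc, giving 36% + 19% = 55%.
Chain via Fairlane Capital LLC (R3): 100% × 27% = 27% of Slate Industries Corp.
Chain via Ironwood Energy Co. (R3): 100% × 22% = 22% of Slate Industries Corp.
Chain via Ridgefield Manufacturing Inc. (R3): 55% × 33% = 18.15% of Slate Industries Corp.
Aggregating (R1): 27% + 22% + 18.15% = 67.15%.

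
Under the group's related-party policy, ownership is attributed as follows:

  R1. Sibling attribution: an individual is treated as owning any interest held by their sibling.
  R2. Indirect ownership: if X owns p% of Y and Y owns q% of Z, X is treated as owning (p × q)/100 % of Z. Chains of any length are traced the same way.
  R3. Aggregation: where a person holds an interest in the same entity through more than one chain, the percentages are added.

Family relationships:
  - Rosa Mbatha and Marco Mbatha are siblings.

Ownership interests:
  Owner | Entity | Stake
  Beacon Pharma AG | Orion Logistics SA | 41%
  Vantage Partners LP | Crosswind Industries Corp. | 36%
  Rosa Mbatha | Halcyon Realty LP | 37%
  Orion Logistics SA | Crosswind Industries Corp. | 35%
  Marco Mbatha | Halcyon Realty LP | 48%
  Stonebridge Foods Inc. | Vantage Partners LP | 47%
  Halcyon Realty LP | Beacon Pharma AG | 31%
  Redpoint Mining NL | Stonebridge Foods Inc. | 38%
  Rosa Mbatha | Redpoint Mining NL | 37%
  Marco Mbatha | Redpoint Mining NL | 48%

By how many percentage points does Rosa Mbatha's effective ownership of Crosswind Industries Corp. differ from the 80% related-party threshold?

70.753615

By sibling attribution (R1), Rosa Mbatha is treated as also owning Marco Mbatha's interest in Redpoint Mining NL, giving 37% + 48% = 85%.
By sibling attribution (R1), Rosa Mbatha is treated as also owning Marco Mbatha's interest in Halcyon Realty LP, giving 37% + 48% = 85%.
Chain via Redpoint Mining NL → Stonebridge Foods Inc. → Vantage Partners LP (R2): 85% × 38% × 47% × 36% = 5.46516% of Crosswind Industries Corp.
Chain via Halcyon Realty LP → Beacon Pharma AG → Orion Logistics SA (R2): 85% × 31% × 41% × 35% = 3.781225% of Crosswind Industries Corp.
Aggregating (R3): 5.46516% + 3.781225% = 9.246385%.
9.246385% falls short of the 80% threshold by 70.753615 percentage points.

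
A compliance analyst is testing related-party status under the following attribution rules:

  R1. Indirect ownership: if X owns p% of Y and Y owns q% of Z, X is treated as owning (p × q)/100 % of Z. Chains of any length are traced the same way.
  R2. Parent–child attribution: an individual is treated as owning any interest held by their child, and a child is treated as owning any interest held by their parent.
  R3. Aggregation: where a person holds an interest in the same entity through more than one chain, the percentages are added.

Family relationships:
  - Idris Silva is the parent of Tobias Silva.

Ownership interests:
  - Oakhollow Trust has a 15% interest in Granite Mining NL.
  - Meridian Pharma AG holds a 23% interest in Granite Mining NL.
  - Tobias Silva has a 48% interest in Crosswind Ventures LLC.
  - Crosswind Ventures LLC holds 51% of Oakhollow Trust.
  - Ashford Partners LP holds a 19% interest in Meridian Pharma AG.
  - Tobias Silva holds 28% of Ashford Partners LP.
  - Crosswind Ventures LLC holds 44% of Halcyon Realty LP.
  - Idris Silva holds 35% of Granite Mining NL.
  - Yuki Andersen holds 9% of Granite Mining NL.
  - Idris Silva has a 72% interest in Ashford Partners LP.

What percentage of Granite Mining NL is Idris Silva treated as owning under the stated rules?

43.042%

By parent–child attribution (R2), Idris Silva is treated as also owning Tobias Silva's interest in Ashford Partners LP, giving 72% + 28% = 100%.
By parent–child attribution (R2), Idris Silva is treated as owning Tobias Silva's 48% interest in Crosswind Ventures LLC.
Chain via Ashford Partners LP → Meridian Pharma AG (R1): 100% × 19% × 23% = 4.37% of Granite Mining NL.
Direct interest in Granite Mining NL: 35%.
Chain via Crosswind Ventures LLC → Oakhollow Trust (R1): 48% × 51% × 15% = 3.672% of Granite Mining NL.
Aggregating (R3): 4.37% + 35% + 3.672% = 43.042%.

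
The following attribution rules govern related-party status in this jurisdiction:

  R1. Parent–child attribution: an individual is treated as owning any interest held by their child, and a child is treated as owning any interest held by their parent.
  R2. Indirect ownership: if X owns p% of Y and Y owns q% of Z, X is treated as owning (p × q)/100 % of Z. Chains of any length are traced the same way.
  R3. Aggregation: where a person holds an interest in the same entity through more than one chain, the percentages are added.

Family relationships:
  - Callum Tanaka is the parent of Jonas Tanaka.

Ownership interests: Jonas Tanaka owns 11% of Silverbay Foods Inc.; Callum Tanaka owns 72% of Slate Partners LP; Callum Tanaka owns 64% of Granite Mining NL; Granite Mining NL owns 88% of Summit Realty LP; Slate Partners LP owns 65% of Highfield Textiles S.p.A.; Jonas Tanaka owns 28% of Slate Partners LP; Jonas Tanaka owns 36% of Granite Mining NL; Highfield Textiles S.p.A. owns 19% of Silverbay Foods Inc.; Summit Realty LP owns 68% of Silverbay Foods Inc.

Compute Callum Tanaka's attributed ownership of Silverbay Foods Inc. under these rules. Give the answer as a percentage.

By parent–child attribution (R1), Callum Tanaka is treated as also owning Jonas Tanaka's interest in Granite Mining NL, giving 64% + 36% = 100%.
By parent–child attribution (R1), Callum Tanaka is treated as also owning Jonas Tanaka's interest in Slate Partners LP, giving 72% + 28% = 100%.
By parent–child attribution (R1), Callum Tanaka is treated as owning Jonas Tanaka's 11% interest in Silverbay Foods Inc.
Chain via Granite Mining NL → Summit Realty LP (R2): 100% × 88% × 68% = 59.84% of Silverbay Foods Inc.
Chain via Slate Partners LP → Highfield Textiles S.p.A. (R2): 100% × 65% × 19% = 12.35% of Silverbay Foods Inc.
Direct interest in Silverbay Foods Inc: 11%.
Aggregating (R3): 59.84% + 12.35% + 11% = 83.19%.

83.19%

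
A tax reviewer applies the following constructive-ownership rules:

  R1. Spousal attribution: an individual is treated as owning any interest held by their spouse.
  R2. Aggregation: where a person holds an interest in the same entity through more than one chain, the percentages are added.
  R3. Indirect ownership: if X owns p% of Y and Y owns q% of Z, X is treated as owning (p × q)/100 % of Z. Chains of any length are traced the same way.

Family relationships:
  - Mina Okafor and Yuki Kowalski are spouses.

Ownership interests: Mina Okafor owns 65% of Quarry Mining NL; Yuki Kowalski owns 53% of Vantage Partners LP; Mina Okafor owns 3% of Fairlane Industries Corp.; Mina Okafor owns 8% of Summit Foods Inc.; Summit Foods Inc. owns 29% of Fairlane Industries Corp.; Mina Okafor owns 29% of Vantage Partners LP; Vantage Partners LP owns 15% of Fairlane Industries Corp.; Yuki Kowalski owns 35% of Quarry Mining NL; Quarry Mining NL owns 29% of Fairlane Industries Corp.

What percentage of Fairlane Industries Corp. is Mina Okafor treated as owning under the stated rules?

By spousal attribution (R1), Mina Okafor is treated as also owning Yuki Kowalski's interest in Quarry Mining NL, giving 65% + 35% = 100%.
By spousal attribution (R1), Mina Okafor is treated as also owning Yuki Kowalski's interest in Vantage Partners LP, giving 29% + 53% = 82%.
Chain via Summit Foods Inc. (R3): 8% × 29% = 2.32% of Fairlane Industries Corp.
Chain via Quarry Mining NL (R3): 100% × 29% = 29% of Fairlane Industries Corp.
Chain via Vantage Partners LP (R3): 82% × 15% = 12.3% of Fairlane Industries Corp.
Direct interest in Fairlane Industries Corp: 3%.
Aggregating (R2): 2.32% + 29% + 12.3% + 3% = 46.62%.

46.62%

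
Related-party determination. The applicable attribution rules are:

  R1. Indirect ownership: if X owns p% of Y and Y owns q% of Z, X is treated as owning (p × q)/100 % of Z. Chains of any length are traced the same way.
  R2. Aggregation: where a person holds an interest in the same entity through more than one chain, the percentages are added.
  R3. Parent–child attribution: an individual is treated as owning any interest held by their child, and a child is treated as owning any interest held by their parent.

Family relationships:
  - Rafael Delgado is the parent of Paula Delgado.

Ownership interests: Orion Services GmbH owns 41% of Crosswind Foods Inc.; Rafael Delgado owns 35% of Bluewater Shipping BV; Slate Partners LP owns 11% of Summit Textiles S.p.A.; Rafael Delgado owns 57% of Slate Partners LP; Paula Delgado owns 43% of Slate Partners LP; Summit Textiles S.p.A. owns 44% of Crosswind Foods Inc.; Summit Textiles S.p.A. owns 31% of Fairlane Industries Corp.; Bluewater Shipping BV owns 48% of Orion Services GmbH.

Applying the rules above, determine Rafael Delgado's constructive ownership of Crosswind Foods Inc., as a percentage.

By parent–child attribution (R3), Rafael Delgado is treated as also owning Paula Delgado's interest in Slate Partners LP, giving 57% + 43% = 100%.
Chain via Slate Partners LP → Summit Textiles S.p.A. (R1): 100% × 11% × 44% = 4.84% of Crosswind Foods Inc.
Chain via Bluewater Shipping BV → Orion Services GmbH (R1): 35% × 48% × 41% = 6.888% of Crosswind Foods Inc.
Aggregating (R2): 4.84% + 6.888% = 11.728%.

11.728%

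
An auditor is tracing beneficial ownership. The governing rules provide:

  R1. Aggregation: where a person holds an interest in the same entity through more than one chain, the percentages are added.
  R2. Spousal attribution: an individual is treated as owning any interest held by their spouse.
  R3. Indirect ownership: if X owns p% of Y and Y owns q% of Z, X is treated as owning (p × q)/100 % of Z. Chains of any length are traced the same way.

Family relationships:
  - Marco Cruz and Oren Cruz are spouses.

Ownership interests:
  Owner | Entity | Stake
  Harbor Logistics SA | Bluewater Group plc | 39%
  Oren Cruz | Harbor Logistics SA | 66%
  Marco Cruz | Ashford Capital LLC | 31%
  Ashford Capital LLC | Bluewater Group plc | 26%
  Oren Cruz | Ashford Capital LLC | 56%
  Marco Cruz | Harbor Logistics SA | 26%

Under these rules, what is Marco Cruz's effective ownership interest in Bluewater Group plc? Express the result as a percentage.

By spousal attribution (R2), Marco Cruz is treated as also owning Oren Cruz's interest in Harbor Logistics SA, giving 26% + 66% = 92%.
By spousal attribution (R2), Marco Cruz is treated as also owning Oren Cruz's interest in Ashford Capital LLC, giving 31% + 56% = 87%.
Chain via Harbor Logistics SA (R3): 92% × 39% = 35.88% of Bluewater Group plc.
Chain via Ashford Capital LLC (R3): 87% × 26% = 22.62% of Bluewater Group plc.
Aggregating (R1): 35.88% + 22.62% = 58.5%.

58.5%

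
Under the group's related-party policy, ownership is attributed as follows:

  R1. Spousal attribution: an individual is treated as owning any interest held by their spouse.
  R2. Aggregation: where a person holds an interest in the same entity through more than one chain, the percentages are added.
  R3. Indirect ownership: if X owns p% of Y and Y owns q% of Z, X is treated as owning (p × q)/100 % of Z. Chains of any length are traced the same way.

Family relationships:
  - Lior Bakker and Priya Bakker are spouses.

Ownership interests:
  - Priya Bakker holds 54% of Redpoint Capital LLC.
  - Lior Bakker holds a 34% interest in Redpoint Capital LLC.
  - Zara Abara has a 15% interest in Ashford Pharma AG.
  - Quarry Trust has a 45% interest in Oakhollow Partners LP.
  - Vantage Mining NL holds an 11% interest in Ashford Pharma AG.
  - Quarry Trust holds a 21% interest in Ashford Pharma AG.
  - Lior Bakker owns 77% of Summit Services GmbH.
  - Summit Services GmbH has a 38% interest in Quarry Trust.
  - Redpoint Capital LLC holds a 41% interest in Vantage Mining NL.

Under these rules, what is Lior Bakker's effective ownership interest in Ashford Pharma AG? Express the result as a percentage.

10.1134%

By spousal attribution (R1), Lior Bakker is treated as also owning Priya Bakker's interest in Redpoint Capital LLC, giving 34% + 54% = 88%.
Chain via Summit Services GmbH → Quarry Trust (R3): 77% × 38% × 21% = 6.1446% of Ashford Pharma AG.
Chain via Redpoint Capital LLC → Vantage Mining NL (R3): 88% × 41% × 11% = 3.9688% of Ashford Pharma AG.
Aggregating (R2): 6.1446% + 3.9688% = 10.1134%.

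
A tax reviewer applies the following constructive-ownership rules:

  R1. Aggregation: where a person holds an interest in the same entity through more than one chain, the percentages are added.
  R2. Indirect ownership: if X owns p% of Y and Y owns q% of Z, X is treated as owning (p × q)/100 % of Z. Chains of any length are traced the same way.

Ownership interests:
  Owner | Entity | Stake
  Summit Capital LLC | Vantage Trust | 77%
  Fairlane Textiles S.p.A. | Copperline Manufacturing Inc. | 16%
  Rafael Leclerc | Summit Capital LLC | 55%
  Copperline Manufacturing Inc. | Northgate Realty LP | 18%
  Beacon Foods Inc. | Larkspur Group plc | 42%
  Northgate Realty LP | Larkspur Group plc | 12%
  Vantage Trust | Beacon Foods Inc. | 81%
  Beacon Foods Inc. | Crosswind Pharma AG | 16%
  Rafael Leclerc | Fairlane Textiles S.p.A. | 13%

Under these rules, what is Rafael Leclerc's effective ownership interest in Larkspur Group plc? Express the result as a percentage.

Chain via Fairlane Textiles S.p.A. → Copperline Manufacturing Inc. → Northgate Realty LP (R2): 13% × 16% × 18% × 12% = 0.044928% of Larkspur Group plc.
Chain via Summit Capital LLC → Vantage Trust → Beacon Foods Inc. (R2): 55% × 77% × 81% × 42% = 14.40747% of Larkspur Group plc.
Aggregating (R1): 0.044928% + 14.40747% = 14.452398%.

14.452398%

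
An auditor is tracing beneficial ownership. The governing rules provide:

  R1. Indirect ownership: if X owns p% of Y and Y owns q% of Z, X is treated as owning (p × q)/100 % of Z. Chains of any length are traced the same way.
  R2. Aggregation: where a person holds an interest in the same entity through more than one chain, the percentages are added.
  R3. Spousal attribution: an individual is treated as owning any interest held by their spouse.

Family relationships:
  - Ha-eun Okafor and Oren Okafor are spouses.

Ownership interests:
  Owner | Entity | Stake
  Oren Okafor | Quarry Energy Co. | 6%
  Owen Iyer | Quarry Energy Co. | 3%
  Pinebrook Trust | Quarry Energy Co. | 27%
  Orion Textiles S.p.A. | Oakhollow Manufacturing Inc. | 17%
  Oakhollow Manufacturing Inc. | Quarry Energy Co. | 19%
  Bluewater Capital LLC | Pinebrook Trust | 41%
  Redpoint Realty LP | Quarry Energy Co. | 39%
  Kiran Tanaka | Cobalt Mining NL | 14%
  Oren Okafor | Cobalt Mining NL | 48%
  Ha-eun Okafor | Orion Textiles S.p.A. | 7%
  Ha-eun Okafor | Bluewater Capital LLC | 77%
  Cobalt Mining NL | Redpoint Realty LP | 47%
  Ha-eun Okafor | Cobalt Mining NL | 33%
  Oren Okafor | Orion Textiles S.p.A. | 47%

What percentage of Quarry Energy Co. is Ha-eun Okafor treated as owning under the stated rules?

31.1154%

By spousal attribution (R3), Ha-eun Okafor is treated as also owning Oren Okafor's interest in Cobalt Mining NL, giving 33% + 48% = 81%.
By spousal attribution (R3), Ha-eun Okafor is treated as also owning Oren Okafor's interest in Orion Textiles S.p.A, giving 7% + 47% = 54%.
By spousal attribution (R3), Ha-eun Okafor is treated as owning Oren Okafor's 6% interest in Quarry Energy Co.
Chain via Cobalt Mining NL → Redpoint Realty LP (R1): 81% × 47% × 39% = 14.8473% of Quarry Energy Co.
Chain via Orion Textiles S.p.A. → Oakhollow Manufacturing Inc. (R1): 54% × 17% × 19% = 1.7442% of Quarry Energy Co.
Chain via Bluewater Capital LLC → Pinebrook Trust (R1): 77% × 41% × 27% = 8.5239% of Quarry Energy Co.
Direct interest in Quarry Energy Co: 6%.
Aggregating (R2): 14.8473% + 1.7442% + 8.5239% + 6% = 31.1154%.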